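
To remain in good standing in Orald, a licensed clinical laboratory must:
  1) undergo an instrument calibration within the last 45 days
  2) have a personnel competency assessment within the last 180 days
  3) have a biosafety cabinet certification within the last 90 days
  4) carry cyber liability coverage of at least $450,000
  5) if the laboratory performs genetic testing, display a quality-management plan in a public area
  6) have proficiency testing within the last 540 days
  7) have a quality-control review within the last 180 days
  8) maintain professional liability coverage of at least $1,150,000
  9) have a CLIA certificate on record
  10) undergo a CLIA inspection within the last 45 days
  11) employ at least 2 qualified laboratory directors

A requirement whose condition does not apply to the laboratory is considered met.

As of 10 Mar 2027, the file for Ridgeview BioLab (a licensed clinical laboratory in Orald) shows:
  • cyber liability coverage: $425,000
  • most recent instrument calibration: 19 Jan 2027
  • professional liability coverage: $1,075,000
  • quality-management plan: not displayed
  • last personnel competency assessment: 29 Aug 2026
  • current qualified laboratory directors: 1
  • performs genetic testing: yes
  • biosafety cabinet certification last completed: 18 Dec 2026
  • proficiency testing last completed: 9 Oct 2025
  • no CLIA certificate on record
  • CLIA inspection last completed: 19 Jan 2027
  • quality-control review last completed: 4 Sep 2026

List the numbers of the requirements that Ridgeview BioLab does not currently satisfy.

1, 2, 4, 5, 7, 8, 9, 10, 11

1. instrument calibration 50 days ago vs limit 45 → not met
2. personnel competency assessment 193 days ago vs limit 180 → not met
3. biosafety cabinet certification 82 days ago vs limit 90 → met
4. cyber liability coverage $425,000 < $450,000 → not met
5. condition 'performs genetic testing' holds; quality-management plan absent → not met
6. proficiency testing 517 days ago vs limit 540 → met
7. quality-control review 187 days ago vs limit 180 → not met
8. professional liability coverage $1,075,000 < $1,150,000 → not met
9. CLIA certificate absent → not met
10. CLIA inspection 50 days ago vs limit 45 → not met
11. qualified laboratory directors 1 < 2 → not met
Not met: 1, 2, 4, 5, 7, 8, 9, 10, 11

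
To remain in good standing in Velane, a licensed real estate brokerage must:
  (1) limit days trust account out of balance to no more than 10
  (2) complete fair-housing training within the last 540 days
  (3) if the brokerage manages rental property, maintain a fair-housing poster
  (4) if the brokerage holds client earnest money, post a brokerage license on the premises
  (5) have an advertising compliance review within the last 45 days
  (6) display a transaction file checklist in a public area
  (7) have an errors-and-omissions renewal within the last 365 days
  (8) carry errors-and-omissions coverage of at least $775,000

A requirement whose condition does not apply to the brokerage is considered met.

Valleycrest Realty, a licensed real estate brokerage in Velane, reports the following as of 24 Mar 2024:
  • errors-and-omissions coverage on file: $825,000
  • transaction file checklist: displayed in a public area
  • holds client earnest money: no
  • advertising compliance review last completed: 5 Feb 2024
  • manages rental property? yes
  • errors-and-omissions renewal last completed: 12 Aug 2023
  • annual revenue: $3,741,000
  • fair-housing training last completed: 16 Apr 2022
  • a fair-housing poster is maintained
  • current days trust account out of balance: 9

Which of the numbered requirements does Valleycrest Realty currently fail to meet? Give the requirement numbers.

1. days trust account out of balance 9 ≤ 10 → met
2. fair-housing training 708 days ago vs limit 540 → not met
3. condition 'manages rental property' holds; fair-housing poster present → met
4. condition 'holds client earnest money' does not hold → requirement n/a → met
5. advertising compliance review 48 days ago vs limit 45 → not met
6. transaction file checklist present → met
7. errors-and-omissions renewal 225 days ago vs limit 365 → met
8. errors-and-omissions coverage $825,000 ≥ $775,000 → met
Not met: 2, 5

2, 5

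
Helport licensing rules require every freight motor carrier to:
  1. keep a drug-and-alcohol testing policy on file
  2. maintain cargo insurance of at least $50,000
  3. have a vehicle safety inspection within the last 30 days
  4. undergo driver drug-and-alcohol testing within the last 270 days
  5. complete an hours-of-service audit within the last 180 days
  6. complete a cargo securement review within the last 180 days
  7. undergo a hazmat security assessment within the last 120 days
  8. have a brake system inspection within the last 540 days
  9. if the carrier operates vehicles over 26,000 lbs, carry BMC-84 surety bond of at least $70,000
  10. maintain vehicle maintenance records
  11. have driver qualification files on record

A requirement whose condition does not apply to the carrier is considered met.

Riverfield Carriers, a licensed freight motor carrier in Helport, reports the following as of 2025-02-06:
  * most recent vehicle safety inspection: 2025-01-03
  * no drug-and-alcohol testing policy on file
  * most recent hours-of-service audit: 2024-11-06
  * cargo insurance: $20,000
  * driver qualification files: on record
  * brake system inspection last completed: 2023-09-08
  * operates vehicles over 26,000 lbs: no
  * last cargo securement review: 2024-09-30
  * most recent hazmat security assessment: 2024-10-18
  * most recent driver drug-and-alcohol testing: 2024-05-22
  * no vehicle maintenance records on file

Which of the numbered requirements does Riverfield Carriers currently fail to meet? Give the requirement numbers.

1, 2, 3, 10

1. drug-and-alcohol testing policy absent → not met
2. cargo insurance $20,000 < $50,000 → not met
3. vehicle safety inspection 34 days ago vs limit 30 → not met
4. driver drug-and-alcohol testing 260 days ago vs limit 270 → met
5. hours-of-service audit 92 days ago vs limit 180 → met
6. cargo securement review 129 days ago vs limit 180 → met
7. hazmat security assessment 111 days ago vs limit 120 → met
8. brake system inspection 517 days ago vs limit 540 → met
9. condition 'operates vehicles over 26,000 lbs' does not hold → requirement n/a → met
10. vehicle maintenance records absent → not met
11. driver qualification files present → met
Not met: 1, 2, 3, 10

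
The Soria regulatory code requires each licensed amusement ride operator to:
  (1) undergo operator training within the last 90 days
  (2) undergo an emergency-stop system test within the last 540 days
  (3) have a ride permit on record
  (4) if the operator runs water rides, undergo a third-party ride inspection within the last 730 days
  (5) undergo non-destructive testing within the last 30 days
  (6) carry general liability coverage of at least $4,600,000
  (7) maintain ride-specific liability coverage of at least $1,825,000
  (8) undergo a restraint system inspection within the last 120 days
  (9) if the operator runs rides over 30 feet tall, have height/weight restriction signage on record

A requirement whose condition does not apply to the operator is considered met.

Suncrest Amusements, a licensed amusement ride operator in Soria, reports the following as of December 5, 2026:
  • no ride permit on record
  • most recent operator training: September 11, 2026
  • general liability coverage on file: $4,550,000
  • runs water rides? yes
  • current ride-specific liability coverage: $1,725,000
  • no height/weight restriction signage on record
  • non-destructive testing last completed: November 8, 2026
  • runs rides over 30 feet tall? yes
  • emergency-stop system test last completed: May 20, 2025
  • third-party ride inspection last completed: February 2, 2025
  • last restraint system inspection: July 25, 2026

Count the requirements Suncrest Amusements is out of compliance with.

6

1. operator training 85 days ago vs limit 90 → met
2. emergency-stop system test 564 days ago vs limit 540 → not met
3. ride permit absent → not met
4. condition 'runs water rides' holds; third-party ride inspection 671 days ago vs limit 730 → met
5. non-destructive testing 27 days ago vs limit 30 → met
6. general liability coverage $4,550,000 < $4,600,000 → not met
7. ride-specific liability coverage $1,725,000 < $1,825,000 → not met
8. restraint system inspection 133 days ago vs limit 120 → not met
9. condition 'runs rides over 30 feet tall' holds; height/weight restriction signage absent → not met
Not met: 6 of 9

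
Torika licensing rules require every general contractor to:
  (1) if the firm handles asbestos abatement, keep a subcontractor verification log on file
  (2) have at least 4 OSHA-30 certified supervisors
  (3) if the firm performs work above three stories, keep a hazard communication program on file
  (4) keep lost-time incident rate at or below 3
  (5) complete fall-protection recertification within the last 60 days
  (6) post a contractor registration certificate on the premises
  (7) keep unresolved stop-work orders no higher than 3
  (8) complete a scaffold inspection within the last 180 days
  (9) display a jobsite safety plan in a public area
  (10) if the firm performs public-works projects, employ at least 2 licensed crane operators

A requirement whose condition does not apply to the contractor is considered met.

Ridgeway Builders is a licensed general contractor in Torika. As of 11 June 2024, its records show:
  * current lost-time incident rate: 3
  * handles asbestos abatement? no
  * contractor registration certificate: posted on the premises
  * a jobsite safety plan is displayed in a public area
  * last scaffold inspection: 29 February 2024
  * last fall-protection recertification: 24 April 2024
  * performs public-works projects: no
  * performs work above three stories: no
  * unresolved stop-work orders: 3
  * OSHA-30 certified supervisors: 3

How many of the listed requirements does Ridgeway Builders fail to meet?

1

1. condition 'handles asbestos abatement' does not hold → requirement n/a → met
2. OSHA-30 certified supervisors 3 < 4 → not met
3. condition 'performs work above three stories' does not hold → requirement n/a → met
4. lost-time incident rate 3 ≤ 3 → met
5. fall-protection recertification 48 days ago vs limit 60 → met
6. contractor registration certificate present → met
7. unresolved stop-work orders 3 ≤ 3 → met
8. scaffold inspection 103 days ago vs limit 180 → met
9. jobsite safety plan present → met
10. condition 'performs public-works projects' does not hold → requirement n/a → met
Not met: 1 of 10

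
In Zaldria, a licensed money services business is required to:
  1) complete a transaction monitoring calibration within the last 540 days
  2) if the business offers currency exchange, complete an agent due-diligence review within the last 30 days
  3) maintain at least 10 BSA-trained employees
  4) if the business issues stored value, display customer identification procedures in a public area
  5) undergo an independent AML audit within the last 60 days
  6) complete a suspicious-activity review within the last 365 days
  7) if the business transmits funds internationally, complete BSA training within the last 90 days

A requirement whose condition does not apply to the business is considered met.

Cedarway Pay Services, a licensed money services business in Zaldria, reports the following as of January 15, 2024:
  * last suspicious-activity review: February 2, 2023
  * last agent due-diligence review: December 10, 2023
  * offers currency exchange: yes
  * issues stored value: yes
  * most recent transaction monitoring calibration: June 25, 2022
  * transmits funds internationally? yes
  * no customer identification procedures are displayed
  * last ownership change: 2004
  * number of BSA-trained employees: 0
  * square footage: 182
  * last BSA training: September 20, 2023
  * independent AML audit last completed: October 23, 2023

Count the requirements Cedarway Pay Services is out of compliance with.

1. transaction monitoring calibration 569 days ago vs limit 540 → not met
2. condition 'offers currency exchange' holds; agent due-diligence review 36 days ago vs limit 30 → not met
3. BSA-trained employees 0 < 10 → not met
4. condition 'issues stored value' holds; customer identification procedures absent → not met
5. independent AML audit 84 days ago vs limit 60 → not met
6. suspicious-activity review 347 days ago vs limit 365 → met
7. condition 'transmits funds internationally' holds; BSA training 117 days ago vs limit 90 → not met
Not met: 6 of 7

6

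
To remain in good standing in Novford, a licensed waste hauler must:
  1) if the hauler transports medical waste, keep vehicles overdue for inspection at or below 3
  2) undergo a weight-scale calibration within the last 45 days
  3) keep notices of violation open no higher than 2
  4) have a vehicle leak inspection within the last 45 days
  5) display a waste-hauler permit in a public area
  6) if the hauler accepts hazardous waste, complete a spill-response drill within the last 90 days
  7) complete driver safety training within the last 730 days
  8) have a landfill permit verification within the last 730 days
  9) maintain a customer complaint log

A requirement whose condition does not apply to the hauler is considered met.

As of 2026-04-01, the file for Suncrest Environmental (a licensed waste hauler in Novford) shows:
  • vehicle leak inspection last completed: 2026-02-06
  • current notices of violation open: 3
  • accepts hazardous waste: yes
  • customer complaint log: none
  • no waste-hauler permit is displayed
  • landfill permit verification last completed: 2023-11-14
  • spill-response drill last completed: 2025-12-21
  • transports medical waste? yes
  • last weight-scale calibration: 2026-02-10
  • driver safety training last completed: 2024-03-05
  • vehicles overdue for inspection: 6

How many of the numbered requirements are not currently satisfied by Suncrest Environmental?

1. condition 'transports medical waste' holds; vehicles overdue for inspection 6 > 3 → not met
2. weight-scale calibration 50 days ago vs limit 45 → not met
3. notices of violation open 3 > 2 → not met
4. vehicle leak inspection 54 days ago vs limit 45 → not met
5. waste-hauler permit absent → not met
6. condition 'accepts hazardous waste' holds; spill-response drill 101 days ago vs limit 90 → not met
7. driver safety training 757 days ago vs limit 730 → not met
8. landfill permit verification 869 days ago vs limit 730 → not met
9. customer complaint log absent → not met
Not met: 9 of 9

9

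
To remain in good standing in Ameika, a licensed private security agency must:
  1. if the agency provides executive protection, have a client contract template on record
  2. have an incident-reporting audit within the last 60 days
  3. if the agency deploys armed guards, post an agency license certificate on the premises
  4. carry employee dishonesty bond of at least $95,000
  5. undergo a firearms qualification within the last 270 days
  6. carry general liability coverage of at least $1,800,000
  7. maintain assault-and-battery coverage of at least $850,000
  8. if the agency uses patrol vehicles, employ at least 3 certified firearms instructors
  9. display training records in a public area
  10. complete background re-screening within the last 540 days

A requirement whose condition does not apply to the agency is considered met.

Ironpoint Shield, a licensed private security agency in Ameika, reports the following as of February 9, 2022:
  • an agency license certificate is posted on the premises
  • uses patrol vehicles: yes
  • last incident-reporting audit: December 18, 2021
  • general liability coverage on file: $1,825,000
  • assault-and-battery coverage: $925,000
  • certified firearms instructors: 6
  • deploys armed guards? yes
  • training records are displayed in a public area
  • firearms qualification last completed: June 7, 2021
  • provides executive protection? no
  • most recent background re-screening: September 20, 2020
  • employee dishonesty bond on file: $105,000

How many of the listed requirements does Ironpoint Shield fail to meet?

1. condition 'provides executive protection' does not hold → requirement n/a → met
2. incident-reporting audit 53 days ago vs limit 60 → met
3. condition 'deploys armed guards' holds; agency license certificate present → met
4. employee dishonesty bond $105,000 ≥ $95,000 → met
5. firearms qualification 247 days ago vs limit 270 → met
6. general liability coverage $1,825,000 ≥ $1,800,000 → met
7. assault-and-battery coverage $925,000 ≥ $850,000 → met
8. condition 'uses patrol vehicles' holds; certified firearms instructors 6 ≥ 3 → met
9. training records present → met
10. background re-screening 507 days ago vs limit 540 → met
Not met: 0 of 10

0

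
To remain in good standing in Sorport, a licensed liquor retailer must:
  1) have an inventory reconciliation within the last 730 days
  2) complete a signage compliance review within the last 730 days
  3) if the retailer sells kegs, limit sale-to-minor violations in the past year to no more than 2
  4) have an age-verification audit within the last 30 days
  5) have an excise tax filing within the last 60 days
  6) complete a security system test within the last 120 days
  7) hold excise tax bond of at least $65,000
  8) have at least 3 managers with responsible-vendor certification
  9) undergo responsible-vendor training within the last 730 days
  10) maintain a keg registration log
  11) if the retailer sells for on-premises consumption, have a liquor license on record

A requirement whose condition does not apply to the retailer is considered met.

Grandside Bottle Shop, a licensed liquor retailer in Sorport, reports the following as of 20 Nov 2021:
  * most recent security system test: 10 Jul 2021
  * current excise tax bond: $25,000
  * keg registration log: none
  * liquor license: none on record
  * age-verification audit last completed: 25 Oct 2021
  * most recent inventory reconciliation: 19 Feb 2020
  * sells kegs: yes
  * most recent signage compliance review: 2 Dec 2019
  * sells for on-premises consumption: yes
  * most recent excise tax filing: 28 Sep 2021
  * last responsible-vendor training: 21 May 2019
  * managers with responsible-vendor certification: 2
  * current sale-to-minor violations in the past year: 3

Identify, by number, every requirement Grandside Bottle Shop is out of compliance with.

1. inventory reconciliation 640 days ago vs limit 730 → met
2. signage compliance review 719 days ago vs limit 730 → met
3. condition 'sells kegs' holds; sale-to-minor violations in the past year 3 > 2 → not met
4. age-verification audit 26 days ago vs limit 30 → met
5. excise tax filing 53 days ago vs limit 60 → met
6. security system test 133 days ago vs limit 120 → not met
7. excise tax bond $25,000 < $65,000 → not met
8. managers with responsible-vendor certification 2 < 3 → not met
9. responsible-vendor training 914 days ago vs limit 730 → not met
10. keg registration log absent → not met
11. condition 'sells for on-premises consumption' holds; liquor license absent → not met
Not met: 3, 6, 7, 8, 9, 10, 11

3, 6, 7, 8, 9, 10, 11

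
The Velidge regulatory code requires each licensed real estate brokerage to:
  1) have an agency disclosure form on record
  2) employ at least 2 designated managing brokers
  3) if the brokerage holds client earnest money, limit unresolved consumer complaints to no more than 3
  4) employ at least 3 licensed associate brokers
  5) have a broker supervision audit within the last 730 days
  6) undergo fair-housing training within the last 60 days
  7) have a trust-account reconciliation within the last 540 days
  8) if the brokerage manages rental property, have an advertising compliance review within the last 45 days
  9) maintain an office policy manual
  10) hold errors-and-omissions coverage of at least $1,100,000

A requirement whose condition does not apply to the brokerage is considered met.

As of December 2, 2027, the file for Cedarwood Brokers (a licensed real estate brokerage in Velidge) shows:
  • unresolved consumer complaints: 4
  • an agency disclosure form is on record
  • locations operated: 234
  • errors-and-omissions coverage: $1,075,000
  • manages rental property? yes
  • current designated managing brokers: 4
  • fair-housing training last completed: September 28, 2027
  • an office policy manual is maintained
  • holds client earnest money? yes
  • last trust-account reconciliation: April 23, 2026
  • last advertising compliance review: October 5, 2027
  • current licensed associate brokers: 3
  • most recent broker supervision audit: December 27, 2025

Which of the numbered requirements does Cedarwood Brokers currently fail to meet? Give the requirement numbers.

1. agency disclosure form present → met
2. designated managing brokers 4 ≥ 2 → met
3. condition 'holds client earnest money' holds; unresolved consumer complaints 4 > 3 → not met
4. licensed associate brokers 3 ≥ 3 → met
5. broker supervision audit 705 days ago vs limit 730 → met
6. fair-housing training 65 days ago vs limit 60 → not met
7. trust-account reconciliation 588 days ago vs limit 540 → not met
8. condition 'manages rental property' holds; advertising compliance review 58 days ago vs limit 45 → not met
9. office policy manual present → met
10. errors-and-omissions coverage $1,075,000 < $1,100,000 → not met
Not met: 3, 6, 7, 8, 10

3, 6, 7, 8, 10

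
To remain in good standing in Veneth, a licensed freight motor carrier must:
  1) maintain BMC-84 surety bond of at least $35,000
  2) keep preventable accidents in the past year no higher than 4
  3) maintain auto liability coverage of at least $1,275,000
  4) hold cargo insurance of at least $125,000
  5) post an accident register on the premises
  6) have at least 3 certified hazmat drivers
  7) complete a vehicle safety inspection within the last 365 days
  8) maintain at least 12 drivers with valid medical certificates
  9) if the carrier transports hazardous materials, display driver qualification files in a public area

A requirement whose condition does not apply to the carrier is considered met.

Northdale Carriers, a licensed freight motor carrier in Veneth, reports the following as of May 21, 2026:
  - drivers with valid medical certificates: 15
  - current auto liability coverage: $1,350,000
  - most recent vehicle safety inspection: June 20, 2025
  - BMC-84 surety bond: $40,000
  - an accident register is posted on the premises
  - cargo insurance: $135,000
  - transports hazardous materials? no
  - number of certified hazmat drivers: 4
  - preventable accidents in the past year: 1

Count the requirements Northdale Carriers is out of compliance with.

1. BMC-84 surety bond $40,000 ≥ $35,000 → met
2. preventable accidents in the past year 1 ≤ 4 → met
3. auto liability coverage $1,350,000 ≥ $1,275,000 → met
4. cargo insurance $135,000 ≥ $125,000 → met
5. accident register present → met
6. certified hazmat drivers 4 ≥ 3 → met
7. vehicle safety inspection 335 days ago vs limit 365 → met
8. drivers with valid medical certificates 15 ≥ 12 → met
9. condition 'transports hazardous materials' does not hold → requirement n/a → met
Not met: 0 of 9

0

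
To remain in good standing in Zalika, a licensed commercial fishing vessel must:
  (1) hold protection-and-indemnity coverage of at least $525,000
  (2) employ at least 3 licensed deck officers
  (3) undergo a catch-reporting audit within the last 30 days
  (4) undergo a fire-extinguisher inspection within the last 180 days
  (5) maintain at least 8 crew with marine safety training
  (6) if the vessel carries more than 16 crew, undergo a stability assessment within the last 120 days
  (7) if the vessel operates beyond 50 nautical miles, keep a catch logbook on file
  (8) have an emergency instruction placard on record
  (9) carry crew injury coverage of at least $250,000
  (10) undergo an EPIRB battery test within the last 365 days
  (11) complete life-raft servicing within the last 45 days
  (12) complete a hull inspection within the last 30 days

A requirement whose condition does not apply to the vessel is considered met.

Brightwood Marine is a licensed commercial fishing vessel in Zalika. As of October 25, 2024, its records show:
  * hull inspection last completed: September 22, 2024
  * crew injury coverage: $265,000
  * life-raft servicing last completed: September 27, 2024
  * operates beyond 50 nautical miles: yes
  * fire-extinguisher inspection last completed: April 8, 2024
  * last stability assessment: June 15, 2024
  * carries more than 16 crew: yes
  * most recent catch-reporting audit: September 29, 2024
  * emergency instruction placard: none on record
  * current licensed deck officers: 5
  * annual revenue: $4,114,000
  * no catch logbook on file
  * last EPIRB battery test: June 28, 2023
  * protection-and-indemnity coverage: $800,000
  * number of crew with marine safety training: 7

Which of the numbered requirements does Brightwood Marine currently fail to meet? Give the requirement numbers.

1. protection-and-indemnity coverage $800,000 ≥ $525,000 → met
2. licensed deck officers 5 ≥ 3 → met
3. catch-reporting audit 26 days ago vs limit 30 → met
4. fire-extinguisher inspection 200 days ago vs limit 180 → not met
5. crew with marine safety training 7 < 8 → not met
6. condition 'carries more than 16 crew' holds; stability assessment 132 days ago vs limit 120 → not met
7. condition 'operates beyond 50 nautical miles' holds; catch logbook absent → not met
8. emergency instruction placard absent → not met
9. crew injury coverage $265,000 ≥ $250,000 → met
10. EPIRB battery test 485 days ago vs limit 365 → not met
11. life-raft servicing 28 days ago vs limit 45 → met
12. hull inspection 33 days ago vs limit 30 → not met
Not met: 4, 5, 6, 7, 8, 10, 12

4, 5, 6, 7, 8, 10, 12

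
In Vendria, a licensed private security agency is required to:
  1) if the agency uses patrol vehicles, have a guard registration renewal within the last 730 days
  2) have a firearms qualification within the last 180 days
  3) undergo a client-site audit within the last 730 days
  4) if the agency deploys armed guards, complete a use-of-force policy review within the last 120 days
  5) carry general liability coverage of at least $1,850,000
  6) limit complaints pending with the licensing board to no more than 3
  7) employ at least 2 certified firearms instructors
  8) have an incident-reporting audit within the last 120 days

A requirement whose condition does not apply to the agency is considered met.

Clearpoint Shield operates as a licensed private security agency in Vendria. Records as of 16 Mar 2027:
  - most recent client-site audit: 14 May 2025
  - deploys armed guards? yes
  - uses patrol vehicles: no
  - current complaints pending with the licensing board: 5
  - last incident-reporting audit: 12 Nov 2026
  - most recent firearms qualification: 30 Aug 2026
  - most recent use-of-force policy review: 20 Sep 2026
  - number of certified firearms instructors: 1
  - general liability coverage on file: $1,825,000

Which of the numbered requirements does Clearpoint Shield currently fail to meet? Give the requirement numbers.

1. condition 'uses patrol vehicles' does not hold → requirement n/a → met
2. firearms qualification 198 days ago vs limit 180 → not met
3. client-site audit 671 days ago vs limit 730 → met
4. condition 'deploys armed guards' holds; use-of-force policy review 177 days ago vs limit 120 → not met
5. general liability coverage $1,825,000 < $1,850,000 → not met
6. complaints pending with the licensing board 5 > 3 → not met
7. certified firearms instructors 1 < 2 → not met
8. incident-reporting audit 124 days ago vs limit 120 → not met
Not met: 2, 4, 5, 6, 7, 8

2, 4, 5, 6, 7, 8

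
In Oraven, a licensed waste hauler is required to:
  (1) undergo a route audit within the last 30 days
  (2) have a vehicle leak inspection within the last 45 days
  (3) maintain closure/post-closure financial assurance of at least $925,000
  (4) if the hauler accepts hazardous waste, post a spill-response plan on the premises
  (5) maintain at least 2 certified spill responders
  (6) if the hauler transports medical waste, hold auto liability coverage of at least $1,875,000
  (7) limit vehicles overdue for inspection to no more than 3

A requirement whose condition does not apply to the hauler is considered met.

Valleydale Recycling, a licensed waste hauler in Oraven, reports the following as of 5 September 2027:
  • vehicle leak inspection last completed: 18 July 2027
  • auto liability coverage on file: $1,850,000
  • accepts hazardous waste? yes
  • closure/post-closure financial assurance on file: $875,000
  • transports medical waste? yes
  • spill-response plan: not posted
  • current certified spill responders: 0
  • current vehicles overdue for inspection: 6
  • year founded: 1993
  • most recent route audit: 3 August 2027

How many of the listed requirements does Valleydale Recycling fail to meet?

7

1. route audit 33 days ago vs limit 30 → not met
2. vehicle leak inspection 49 days ago vs limit 45 → not met
3. closure/post-closure financial assurance $875,000 < $925,000 → not met
4. condition 'accepts hazardous waste' holds; spill-response plan absent → not met
5. certified spill responders 0 < 2 → not met
6. condition 'transports medical waste' holds; auto liability coverage $1,850,000 < $1,875,000 → not met
7. vehicles overdue for inspection 6 > 3 → not met
Not met: 7 of 7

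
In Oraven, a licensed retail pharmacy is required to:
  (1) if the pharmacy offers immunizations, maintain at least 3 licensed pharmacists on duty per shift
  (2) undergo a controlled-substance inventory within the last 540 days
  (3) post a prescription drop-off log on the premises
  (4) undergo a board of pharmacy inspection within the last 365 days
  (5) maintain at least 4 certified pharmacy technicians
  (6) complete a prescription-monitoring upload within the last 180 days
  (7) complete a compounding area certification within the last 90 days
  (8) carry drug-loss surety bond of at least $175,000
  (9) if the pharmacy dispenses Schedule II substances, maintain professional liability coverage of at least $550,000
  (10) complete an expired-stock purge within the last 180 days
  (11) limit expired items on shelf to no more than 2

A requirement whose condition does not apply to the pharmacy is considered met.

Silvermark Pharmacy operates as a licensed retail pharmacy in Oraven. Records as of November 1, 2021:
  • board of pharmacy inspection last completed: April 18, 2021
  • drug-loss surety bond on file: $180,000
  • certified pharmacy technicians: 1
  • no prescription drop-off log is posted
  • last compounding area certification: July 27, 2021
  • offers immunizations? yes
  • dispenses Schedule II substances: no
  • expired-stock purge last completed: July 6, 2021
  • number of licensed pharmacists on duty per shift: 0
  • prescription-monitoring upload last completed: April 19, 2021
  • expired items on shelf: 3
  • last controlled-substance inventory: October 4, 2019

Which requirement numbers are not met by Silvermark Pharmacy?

1, 2, 3, 5, 6, 7, 11

1. condition 'offers immunizations' holds; licensed pharmacists on duty per shift 0 < 3 → not met
2. controlled-substance inventory 759 days ago vs limit 540 → not met
3. prescription drop-off log absent → not met
4. board of pharmacy inspection 197 days ago vs limit 365 → met
5. certified pharmacy technicians 1 < 4 → not met
6. prescription-monitoring upload 196 days ago vs limit 180 → not met
7. compounding area certification 97 days ago vs limit 90 → not met
8. drug-loss surety bond $180,000 ≥ $175,000 → met
9. condition 'dispenses Schedule II substances' does not hold → requirement n/a → met
10. expired-stock purge 118 days ago vs limit 180 → met
11. expired items on shelf 3 > 2 → not met
Not met: 1, 2, 3, 5, 6, 7, 11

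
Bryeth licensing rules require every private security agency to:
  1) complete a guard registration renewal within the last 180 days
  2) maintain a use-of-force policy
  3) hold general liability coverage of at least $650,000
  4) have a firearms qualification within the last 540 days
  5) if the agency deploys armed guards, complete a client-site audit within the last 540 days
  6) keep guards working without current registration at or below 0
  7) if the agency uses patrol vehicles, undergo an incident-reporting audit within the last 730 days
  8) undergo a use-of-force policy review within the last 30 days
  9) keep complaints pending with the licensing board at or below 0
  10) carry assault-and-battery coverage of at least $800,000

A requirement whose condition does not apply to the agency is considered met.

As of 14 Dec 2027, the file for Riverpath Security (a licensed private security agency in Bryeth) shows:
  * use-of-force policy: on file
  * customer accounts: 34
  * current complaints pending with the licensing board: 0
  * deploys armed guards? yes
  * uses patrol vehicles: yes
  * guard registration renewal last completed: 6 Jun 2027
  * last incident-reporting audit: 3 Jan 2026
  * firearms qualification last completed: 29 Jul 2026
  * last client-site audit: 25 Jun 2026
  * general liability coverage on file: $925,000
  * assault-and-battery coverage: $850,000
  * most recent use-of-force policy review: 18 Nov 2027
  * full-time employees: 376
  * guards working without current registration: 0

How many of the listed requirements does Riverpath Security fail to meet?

1. guard registration renewal 191 days ago vs limit 180 → not met
2. use-of-force policy present → met
3. general liability coverage $925,000 ≥ $650,000 → met
4. firearms qualification 503 days ago vs limit 540 → met
5. condition 'deploys armed guards' holds; client-site audit 537 days ago vs limit 540 → met
6. guards working without current registration 0 ≤ 0 → met
7. condition 'uses patrol vehicles' holds; incident-reporting audit 710 days ago vs limit 730 → met
8. use-of-force policy review 26 days ago vs limit 30 → met
9. complaints pending with the licensing board 0 ≤ 0 → met
10. assault-and-battery coverage $850,000 ≥ $800,000 → met
Not met: 1 of 10

1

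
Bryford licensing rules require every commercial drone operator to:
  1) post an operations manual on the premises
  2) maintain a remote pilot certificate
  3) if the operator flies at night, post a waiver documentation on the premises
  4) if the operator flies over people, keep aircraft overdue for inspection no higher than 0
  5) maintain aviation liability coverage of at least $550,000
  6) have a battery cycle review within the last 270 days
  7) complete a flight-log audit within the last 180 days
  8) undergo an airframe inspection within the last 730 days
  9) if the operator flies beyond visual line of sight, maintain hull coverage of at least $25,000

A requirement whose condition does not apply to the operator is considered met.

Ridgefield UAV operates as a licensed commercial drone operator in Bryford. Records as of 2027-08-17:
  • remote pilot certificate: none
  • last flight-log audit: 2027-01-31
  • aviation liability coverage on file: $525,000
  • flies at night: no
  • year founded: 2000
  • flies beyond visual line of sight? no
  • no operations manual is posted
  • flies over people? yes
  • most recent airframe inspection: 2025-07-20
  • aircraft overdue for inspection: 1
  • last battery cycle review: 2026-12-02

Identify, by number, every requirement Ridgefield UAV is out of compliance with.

1, 2, 4, 5, 7, 8

1. operations manual absent → not met
2. remote pilot certificate absent → not met
3. condition 'flies at night' does not hold → requirement n/a → met
4. condition 'flies over people' holds; aircraft overdue for inspection 1 > 0 → not met
5. aviation liability coverage $525,000 < $550,000 → not met
6. battery cycle review 258 days ago vs limit 270 → met
7. flight-log audit 198 days ago vs limit 180 → not met
8. airframe inspection 758 days ago vs limit 730 → not met
9. condition 'flies beyond visual line of sight' does not hold → requirement n/a → met
Not met: 1, 2, 4, 5, 7, 8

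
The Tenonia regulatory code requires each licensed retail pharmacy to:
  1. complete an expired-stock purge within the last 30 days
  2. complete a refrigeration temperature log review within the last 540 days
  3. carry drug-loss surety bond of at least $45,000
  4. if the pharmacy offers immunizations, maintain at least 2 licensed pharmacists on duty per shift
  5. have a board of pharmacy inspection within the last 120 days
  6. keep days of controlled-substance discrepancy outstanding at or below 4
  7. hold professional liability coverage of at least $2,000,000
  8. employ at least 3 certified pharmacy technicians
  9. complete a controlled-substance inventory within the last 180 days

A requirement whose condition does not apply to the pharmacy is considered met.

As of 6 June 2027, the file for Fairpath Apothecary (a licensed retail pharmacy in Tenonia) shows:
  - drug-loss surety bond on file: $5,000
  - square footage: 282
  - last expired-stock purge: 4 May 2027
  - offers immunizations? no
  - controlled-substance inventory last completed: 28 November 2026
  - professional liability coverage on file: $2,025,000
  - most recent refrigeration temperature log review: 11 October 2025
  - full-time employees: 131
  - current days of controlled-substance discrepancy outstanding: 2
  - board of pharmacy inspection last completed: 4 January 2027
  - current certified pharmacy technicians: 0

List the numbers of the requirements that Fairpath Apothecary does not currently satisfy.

1, 2, 3, 5, 8, 9

1. expired-stock purge 33 days ago vs limit 30 → not met
2. refrigeration temperature log review 603 days ago vs limit 540 → not met
3. drug-loss surety bond $5,000 < $45,000 → not met
4. condition 'offers immunizations' does not hold → requirement n/a → met
5. board of pharmacy inspection 153 days ago vs limit 120 → not met
6. days of controlled-substance discrepancy outstanding 2 ≤ 4 → met
7. professional liability coverage $2,025,000 ≥ $2,000,000 → met
8. certified pharmacy technicians 0 < 3 → not met
9. controlled-substance inventory 190 days ago vs limit 180 → not met
Not met: 1, 2, 3, 5, 8, 9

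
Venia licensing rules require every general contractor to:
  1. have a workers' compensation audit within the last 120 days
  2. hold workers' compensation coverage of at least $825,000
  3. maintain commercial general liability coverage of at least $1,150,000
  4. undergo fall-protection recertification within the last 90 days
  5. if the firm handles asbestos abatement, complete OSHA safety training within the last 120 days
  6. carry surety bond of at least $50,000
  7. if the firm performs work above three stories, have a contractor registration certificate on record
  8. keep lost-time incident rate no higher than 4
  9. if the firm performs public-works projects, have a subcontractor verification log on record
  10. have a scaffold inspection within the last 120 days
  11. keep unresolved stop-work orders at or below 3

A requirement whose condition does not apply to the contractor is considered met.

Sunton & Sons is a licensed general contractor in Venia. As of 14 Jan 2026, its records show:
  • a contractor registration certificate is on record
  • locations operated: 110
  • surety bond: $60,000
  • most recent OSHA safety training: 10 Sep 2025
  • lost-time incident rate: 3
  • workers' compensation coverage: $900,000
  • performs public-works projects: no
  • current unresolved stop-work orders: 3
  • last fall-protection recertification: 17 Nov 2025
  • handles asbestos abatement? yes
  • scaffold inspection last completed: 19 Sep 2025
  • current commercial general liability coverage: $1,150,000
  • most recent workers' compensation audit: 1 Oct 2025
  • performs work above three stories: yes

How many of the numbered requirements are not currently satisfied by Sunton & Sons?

1

1. workers' compensation audit 105 days ago vs limit 120 → met
2. workers' compensation coverage $900,000 ≥ $825,000 → met
3. commercial general liability coverage $1,150,000 ≥ $1,150,000 → met
4. fall-protection recertification 58 days ago vs limit 90 → met
5. condition 'handles asbestos abatement' holds; OSHA safety training 126 days ago vs limit 120 → not met
6. surety bond $60,000 ≥ $50,000 → met
7. condition 'performs work above three stories' holds; contractor registration certificate present → met
8. lost-time incident rate 3 ≤ 4 → met
9. condition 'performs public-works projects' does not hold → requirement n/a → met
10. scaffold inspection 117 days ago vs limit 120 → met
11. unresolved stop-work orders 3 ≤ 3 → met
Not met: 1 of 11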